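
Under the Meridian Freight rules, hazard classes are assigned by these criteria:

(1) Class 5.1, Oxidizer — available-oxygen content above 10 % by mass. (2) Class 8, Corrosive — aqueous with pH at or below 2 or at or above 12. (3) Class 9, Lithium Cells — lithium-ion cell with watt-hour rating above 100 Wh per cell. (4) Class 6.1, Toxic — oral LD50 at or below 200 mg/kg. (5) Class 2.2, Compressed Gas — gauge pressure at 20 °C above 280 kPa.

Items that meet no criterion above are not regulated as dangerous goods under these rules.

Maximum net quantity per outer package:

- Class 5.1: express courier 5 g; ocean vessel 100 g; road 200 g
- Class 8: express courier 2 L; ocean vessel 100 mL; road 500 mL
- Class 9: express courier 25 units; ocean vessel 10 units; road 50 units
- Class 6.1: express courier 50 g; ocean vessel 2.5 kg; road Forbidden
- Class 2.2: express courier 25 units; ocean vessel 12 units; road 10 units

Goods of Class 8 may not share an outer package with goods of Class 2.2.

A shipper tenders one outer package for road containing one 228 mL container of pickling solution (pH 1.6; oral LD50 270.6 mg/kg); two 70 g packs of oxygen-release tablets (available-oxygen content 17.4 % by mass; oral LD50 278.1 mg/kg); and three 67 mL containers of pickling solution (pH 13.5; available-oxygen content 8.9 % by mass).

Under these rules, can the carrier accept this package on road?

With pH 1.6 (≤ 2), the pickling solution falls in Class 8.
Available-oxygen content 17.4 % by mass meets the Class 5.1 criterion (Oxidizer), so the oxygen-release tablets are Class 5.1.
The pickling solution has pH 13.5, which is ≥ 12, so it is Class 8 (Corrosive).
Class 8 net quantity: 228 mL + (three 67 mL containers = 201 mL) = 429 mL.
429 mL ≤ 500 mL (road limit, Class 8) — within limit.
Class 5.1 quantity: two 70 g packs = 140 g.
That is within the Class 5.1 road limit of 200 g.
The segregation rule (Class 8 with Class 2.2) does not apply to Class 8 with Class 5.1.
Every hazard class is within its road limit and no segregation rule is violated.

Yes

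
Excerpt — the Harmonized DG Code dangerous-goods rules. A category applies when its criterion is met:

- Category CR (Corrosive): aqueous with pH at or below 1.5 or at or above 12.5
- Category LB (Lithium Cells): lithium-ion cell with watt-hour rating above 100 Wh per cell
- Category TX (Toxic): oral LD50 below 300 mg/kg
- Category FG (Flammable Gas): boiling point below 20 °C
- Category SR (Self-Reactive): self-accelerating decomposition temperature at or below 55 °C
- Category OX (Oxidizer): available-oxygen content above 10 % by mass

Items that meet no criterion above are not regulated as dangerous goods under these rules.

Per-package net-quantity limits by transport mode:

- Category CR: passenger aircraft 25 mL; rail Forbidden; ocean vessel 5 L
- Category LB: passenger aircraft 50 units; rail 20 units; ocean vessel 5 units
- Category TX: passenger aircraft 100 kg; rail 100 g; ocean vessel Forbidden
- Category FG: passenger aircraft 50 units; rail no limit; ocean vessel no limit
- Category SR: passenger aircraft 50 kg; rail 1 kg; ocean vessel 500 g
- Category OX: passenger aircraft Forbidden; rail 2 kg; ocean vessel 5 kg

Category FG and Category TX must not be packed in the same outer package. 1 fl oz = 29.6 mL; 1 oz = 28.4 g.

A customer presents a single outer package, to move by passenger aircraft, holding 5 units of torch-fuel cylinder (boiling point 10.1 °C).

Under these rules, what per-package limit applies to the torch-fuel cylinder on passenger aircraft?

With boiling point 10.1 °C (< 20 °C), the torch-fuel cylinder falls in Category FG.
The passenger aircraft limit for Category FG is 50 units.

50 units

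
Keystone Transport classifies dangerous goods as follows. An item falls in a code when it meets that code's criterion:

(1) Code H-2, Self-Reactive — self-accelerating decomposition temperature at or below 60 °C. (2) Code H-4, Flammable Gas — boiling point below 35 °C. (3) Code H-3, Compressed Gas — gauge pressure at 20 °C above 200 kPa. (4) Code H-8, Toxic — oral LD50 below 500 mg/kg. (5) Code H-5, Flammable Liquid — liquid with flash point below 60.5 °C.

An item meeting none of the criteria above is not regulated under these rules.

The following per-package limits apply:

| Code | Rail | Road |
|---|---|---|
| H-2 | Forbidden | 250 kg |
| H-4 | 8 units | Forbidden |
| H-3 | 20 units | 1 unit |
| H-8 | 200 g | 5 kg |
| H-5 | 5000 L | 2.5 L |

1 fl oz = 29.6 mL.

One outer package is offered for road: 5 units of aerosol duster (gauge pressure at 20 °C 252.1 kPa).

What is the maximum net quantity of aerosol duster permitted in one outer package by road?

1 unit

With gauge pressure at 20 °C 252.1 kPa (> 200 kPa), the aerosol duster falls in Code H-3.
The road limit for Code H-3 is 1 unit.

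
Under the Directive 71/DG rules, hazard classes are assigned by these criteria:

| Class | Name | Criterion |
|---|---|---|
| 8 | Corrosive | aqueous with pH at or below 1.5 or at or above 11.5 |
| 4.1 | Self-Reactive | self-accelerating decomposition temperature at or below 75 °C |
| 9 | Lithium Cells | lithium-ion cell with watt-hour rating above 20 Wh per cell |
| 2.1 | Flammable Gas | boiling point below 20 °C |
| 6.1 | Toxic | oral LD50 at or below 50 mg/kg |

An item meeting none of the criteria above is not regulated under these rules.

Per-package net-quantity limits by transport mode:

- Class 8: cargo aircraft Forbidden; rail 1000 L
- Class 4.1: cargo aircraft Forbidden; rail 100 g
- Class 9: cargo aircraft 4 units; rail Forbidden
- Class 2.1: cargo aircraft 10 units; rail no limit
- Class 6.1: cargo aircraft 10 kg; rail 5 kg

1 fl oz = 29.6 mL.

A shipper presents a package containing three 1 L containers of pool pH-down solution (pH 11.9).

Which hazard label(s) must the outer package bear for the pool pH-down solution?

Class 8

With pH 11.9 (≥ 11.5), the pool pH-down solution falls in Class 8.
Only the Class 8 label is required.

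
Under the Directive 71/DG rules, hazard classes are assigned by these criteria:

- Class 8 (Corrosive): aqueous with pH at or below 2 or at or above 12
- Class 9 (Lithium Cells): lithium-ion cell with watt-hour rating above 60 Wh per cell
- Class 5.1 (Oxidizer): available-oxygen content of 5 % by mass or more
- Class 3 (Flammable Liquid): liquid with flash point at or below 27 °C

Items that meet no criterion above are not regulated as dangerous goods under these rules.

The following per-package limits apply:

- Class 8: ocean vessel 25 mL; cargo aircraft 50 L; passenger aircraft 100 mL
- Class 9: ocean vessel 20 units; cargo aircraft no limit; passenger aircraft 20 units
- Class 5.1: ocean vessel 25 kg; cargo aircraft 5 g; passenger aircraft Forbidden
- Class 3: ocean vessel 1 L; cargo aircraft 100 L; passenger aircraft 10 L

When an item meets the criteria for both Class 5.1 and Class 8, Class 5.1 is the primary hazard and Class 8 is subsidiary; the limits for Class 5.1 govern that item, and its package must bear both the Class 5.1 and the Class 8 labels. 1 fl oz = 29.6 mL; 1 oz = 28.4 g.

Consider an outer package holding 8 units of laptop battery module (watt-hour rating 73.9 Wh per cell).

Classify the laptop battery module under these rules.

Laptop battery module: watt-hour rating 73.9 Wh per cell > 60 Wh per cell → Class 9 (Lithium Cells).

Class 9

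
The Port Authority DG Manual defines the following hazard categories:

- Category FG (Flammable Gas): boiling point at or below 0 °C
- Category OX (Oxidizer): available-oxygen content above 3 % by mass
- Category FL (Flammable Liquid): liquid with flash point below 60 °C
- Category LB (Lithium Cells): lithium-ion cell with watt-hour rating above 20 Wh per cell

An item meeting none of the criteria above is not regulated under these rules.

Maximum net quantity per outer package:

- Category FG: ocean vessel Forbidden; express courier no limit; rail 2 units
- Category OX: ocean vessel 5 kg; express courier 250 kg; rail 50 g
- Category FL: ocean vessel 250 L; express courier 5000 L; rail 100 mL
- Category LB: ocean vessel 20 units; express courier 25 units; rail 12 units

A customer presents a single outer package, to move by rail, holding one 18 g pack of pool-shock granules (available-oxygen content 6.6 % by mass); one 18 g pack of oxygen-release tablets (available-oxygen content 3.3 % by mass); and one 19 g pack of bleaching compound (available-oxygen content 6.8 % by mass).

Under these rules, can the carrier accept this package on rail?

No

Pool-shock granules: available-oxygen content 6.6 % by mass > 3 % by mass → Category OX (Oxidizer).
Oxygen-release tablets: available-oxygen content 3.3 % by mass > 3 % by mass → Category OX (Oxidizer).
Available-oxygen content 6.8 % by mass meets the Category OX criterion (Oxidizer), so the bleaching compound is Category OX.
Total Category OX: 18 g + 18 g + 19 g = 55 g.
55 g > 50 g (rail limit, Category OX) — over the limit.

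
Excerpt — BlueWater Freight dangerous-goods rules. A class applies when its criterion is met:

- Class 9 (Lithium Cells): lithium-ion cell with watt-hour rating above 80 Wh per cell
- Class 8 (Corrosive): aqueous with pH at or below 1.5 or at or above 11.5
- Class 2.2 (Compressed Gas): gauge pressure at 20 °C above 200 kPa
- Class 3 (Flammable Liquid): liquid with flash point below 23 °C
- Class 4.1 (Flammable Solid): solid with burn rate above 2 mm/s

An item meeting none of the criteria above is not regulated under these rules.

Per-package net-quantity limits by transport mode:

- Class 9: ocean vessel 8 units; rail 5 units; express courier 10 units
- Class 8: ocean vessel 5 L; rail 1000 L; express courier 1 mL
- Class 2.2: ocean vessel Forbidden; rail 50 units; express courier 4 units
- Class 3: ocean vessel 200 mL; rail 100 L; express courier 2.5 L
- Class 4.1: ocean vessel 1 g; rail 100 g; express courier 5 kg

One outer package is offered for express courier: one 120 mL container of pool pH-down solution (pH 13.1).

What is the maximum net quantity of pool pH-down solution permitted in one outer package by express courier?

Pool pH-down solution: pH 13.1 ≥ 11.5 → Class 8 (Corrosive).
The express courier limit for Class 8 is 1 mL.

1 mL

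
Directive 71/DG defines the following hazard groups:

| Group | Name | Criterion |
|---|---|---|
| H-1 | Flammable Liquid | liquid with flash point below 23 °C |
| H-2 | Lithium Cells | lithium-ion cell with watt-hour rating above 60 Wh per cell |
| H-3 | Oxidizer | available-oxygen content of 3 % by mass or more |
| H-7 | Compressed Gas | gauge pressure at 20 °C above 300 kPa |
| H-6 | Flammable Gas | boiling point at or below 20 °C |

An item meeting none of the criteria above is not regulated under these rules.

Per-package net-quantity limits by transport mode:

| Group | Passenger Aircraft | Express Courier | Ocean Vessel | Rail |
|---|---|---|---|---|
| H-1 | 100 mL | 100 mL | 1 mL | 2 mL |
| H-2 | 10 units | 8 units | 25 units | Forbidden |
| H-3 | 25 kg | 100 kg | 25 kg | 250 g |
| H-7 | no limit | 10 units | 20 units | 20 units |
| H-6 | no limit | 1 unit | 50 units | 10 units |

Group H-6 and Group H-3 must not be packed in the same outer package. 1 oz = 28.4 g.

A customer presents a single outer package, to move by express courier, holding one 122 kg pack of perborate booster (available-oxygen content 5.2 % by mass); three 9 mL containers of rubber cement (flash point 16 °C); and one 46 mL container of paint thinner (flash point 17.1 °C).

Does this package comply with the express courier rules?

Available-oxygen content 5.2 % by mass meets the Group H-3 criterion (Oxidizer), so the perborate booster is Group H-3.
Rubber cement: flash point 16 °C < 23 °C → Group H-1 (Flammable Liquid).
Paint thinner: flash point 17.1 °C < 23 °C → Group H-1 (Flammable Liquid).
Total Group H-1: (three 9 mL containers = 27 mL) + 46 mL = 73 mL.
73 mL ≤ 100 mL (express courier limit, Group H-1) — within limit.
Group H-3 quantity: 122 kg.
That exceeds the Group H-3 express courier limit of 100 kg.
The segregation rule (Group H-6 with Group H-3) does not apply to Group H-1 with Group H-3.

No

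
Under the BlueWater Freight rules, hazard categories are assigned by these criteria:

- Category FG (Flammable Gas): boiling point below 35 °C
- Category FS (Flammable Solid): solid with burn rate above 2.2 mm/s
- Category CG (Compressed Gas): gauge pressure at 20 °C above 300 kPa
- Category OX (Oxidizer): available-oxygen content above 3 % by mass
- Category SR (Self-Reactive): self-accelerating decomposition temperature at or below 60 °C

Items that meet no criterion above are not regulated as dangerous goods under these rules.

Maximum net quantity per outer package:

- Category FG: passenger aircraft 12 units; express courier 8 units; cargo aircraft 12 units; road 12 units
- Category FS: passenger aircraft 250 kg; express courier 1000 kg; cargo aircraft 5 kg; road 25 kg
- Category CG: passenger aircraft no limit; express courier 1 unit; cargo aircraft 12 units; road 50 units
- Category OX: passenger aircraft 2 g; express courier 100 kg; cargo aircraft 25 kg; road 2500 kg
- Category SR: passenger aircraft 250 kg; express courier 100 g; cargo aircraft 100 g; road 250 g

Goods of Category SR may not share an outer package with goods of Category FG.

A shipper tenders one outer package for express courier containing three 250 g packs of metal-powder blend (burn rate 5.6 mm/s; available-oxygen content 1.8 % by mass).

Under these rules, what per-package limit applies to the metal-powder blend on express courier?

The metal-powder blend has burn rate 5.6 mm/s, which is > 2.2 mm/s, so it is Category FS (Flammable Solid).
The express courier limit for Category FS is 1000 kg.

1000 kg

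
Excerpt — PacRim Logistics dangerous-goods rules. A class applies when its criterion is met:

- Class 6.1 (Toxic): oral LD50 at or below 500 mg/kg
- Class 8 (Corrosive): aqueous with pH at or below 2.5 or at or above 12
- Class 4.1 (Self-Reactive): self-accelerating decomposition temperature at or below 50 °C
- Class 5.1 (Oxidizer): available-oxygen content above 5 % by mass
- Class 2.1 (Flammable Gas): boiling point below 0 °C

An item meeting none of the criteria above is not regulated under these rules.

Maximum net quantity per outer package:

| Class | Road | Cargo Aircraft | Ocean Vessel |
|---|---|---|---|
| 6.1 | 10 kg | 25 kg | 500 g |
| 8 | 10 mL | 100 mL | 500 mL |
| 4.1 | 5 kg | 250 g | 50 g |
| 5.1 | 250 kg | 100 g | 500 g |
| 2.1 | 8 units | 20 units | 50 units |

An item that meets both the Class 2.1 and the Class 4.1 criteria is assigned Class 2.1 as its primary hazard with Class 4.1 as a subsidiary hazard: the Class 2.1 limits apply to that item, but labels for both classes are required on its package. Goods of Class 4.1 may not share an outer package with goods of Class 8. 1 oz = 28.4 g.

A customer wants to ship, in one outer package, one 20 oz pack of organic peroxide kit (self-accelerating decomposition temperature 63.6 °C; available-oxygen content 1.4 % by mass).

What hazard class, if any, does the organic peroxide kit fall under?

self-accelerating decomposition temperature 63.6 °C is not below 50 °C, so Class 4.1 does not apply.
available-oxygen content 1.4 % by mass is not above 5 % by mass, so Class 5.1 does not apply.
No criterion is met, so the item is not regulated.

Not regulated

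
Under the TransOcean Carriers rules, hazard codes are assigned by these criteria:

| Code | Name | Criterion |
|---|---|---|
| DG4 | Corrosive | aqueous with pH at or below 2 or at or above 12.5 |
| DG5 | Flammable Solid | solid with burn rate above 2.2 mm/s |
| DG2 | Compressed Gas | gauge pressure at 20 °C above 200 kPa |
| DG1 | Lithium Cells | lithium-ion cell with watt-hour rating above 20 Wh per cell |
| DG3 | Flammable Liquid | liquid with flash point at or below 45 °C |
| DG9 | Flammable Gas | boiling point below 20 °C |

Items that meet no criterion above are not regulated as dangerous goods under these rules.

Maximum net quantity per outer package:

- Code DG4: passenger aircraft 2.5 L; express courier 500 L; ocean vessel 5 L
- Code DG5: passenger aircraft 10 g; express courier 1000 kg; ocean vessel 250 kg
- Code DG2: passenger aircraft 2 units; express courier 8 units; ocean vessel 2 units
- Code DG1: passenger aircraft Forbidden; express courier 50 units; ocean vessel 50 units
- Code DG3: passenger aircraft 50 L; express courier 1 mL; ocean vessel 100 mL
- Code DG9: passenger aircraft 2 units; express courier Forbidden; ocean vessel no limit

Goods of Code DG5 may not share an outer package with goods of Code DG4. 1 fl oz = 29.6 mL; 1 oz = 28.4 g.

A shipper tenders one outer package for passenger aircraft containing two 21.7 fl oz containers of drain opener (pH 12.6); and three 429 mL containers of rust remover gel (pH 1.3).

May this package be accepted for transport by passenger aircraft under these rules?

No

Drain opener: pH 12.6 ≥ 12.5 → Code DG4 (Corrosive).
The rust remover gel has pH 1.3, which is ≤ 2, so it is Code DG4 (Corrosive).
Code DG4 net quantity: (two 21.7 fl oz containers = 1284.64 mL) + (three 429 mL containers = 1.287 L) = 2571.64 mL.
2571.64 mL > 2.5 L (passenger aircraft limit, Code DG4) — over the limit.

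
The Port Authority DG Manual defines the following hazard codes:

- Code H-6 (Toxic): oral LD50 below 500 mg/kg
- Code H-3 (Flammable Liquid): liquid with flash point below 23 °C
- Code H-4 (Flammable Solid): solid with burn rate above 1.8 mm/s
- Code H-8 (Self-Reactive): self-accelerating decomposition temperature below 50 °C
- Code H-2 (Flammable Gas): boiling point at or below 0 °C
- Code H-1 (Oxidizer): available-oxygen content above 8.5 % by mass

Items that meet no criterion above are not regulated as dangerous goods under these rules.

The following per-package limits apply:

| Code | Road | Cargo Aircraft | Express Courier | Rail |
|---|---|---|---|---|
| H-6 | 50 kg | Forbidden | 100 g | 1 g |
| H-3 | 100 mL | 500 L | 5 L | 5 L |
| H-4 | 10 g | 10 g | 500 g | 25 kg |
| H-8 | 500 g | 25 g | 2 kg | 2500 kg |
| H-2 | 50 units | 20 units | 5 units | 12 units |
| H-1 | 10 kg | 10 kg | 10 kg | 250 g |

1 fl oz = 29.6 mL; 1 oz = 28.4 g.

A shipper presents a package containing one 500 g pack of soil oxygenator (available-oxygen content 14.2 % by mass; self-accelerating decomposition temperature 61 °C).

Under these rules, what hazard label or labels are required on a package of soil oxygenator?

With available-oxygen content 14.2 % by mass (> 8.5 % by mass), the soil oxygenator falls in Code H-1.
Only the Code H-1 label is required.

Code H-1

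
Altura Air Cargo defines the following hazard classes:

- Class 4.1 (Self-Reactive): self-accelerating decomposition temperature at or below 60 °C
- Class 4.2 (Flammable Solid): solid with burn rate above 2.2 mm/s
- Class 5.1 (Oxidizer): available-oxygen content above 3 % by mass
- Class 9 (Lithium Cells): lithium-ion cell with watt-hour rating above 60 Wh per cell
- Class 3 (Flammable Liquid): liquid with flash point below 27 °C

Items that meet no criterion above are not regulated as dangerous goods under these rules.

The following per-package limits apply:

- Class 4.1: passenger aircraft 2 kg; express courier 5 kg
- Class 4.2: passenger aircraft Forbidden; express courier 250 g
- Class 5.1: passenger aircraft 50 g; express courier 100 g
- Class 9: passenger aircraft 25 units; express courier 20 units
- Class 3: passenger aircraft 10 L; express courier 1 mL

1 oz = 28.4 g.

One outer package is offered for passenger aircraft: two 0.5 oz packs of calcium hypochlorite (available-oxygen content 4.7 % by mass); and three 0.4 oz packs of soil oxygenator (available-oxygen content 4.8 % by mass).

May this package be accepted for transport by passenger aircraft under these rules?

No

With available-oxygen content 4.7 % by mass (> 3 % by mass), the calcium hypochlorite falls in Class 5.1.
Available-oxygen content 4.8 % by mass meets the Class 5.1 criterion (Oxidizer), so the soil oxygenator is Class 5.1.
Class 5.1 net quantity: (two 0.5 oz packs = 28.4 g) + (three 0.4 oz packs = 34.08 g) = 62.48 g.
62.48 g exceeds the passenger aircraft limit of 50 g for Class 5.1.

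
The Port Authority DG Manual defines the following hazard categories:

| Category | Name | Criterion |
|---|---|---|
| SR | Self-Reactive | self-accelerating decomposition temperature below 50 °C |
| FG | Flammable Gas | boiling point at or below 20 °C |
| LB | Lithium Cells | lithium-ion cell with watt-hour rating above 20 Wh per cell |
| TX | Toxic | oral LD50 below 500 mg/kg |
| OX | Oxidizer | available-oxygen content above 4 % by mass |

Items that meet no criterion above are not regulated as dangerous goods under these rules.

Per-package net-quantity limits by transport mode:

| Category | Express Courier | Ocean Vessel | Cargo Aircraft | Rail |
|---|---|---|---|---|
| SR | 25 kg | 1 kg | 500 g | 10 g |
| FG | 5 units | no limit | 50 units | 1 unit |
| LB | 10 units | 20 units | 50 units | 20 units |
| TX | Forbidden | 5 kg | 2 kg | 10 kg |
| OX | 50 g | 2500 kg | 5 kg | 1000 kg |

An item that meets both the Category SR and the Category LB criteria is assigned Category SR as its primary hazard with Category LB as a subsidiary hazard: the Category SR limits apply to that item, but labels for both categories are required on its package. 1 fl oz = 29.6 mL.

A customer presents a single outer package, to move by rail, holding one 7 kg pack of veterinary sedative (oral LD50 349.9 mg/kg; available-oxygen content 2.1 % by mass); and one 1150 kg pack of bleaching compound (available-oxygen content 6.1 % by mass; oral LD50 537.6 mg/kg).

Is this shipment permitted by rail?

Oral LD50 349.9 mg/kg meets the Category TX criterion (Toxic), so the veterinary sedative is Category TX.
Bleaching compound: available-oxygen content 6.1 % by mass > 4 % by mass → Category OX (Oxidizer).
Category OX quantity: 1150 kg.
1150 kg > 1000 kg (rail limit, Category OX) — over the limit.
Category TX quantity: 7 kg.
7 kg is within the rail limit of 10 kg for Category TX.

No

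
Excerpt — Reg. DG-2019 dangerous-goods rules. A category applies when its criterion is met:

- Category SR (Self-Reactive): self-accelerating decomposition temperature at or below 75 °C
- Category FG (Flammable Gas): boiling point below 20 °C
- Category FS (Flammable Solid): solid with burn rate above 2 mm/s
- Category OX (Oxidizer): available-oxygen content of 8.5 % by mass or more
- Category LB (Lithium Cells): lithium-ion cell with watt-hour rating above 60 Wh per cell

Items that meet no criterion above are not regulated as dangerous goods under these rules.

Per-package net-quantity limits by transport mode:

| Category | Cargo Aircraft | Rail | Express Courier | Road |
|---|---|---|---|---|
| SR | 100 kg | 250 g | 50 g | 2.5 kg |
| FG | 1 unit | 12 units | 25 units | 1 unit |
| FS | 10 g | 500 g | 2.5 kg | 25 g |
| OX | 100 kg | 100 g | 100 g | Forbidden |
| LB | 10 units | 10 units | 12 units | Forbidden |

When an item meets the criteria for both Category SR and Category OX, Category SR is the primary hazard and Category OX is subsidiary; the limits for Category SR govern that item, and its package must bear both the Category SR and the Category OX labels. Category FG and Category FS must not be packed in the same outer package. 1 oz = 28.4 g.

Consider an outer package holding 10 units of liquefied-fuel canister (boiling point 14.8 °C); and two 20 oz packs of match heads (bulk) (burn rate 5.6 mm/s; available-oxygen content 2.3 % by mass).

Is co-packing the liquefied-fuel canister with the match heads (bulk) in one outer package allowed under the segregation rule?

No

With boiling point 14.8 °C (< 20 °C), the liquefied-fuel canister falls in Category FG.
Burn rate 5.6 mm/s meets the Category FS criterion (Flammable Solid), so the match heads (bulk) are Category FS.
Category FG and Category FS may not share an outer package.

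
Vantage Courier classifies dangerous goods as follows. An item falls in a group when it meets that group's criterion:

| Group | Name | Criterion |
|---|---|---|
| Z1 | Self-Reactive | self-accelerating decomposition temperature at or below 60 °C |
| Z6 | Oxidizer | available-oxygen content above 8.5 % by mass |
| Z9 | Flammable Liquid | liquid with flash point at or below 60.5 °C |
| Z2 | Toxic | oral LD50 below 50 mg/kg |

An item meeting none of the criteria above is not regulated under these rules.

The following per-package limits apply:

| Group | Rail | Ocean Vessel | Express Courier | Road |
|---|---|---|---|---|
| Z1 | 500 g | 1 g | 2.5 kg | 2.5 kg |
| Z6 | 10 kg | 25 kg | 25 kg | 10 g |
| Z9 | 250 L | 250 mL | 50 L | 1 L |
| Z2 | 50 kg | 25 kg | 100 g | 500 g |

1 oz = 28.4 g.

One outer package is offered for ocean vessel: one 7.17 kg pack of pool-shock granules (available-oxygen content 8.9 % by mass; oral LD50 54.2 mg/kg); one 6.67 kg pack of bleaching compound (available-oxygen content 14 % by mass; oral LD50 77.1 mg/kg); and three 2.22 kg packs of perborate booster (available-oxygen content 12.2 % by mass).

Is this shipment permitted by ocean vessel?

With available-oxygen content 8.9 % by mass (> 8.5 % by mass), the pool-shock granules fall in Group Z6.
The bleaching compound has available-oxygen content 14 % by mass, which is > 8.5 % by mass, so it is Group Z6 (Oxidizer).
Available-oxygen content 12.2 % by mass meets the Group Z6 criterion (Oxidizer), so the perborate booster is Group Z6.
Group Z6 net quantity: 7.17 kg + 6.67 kg + (three 2.22 kg packs = 6.66 kg) = 20.5 kg.
20.5 kg is within the ocean vessel limit of 25 kg for Group Z6.

Yes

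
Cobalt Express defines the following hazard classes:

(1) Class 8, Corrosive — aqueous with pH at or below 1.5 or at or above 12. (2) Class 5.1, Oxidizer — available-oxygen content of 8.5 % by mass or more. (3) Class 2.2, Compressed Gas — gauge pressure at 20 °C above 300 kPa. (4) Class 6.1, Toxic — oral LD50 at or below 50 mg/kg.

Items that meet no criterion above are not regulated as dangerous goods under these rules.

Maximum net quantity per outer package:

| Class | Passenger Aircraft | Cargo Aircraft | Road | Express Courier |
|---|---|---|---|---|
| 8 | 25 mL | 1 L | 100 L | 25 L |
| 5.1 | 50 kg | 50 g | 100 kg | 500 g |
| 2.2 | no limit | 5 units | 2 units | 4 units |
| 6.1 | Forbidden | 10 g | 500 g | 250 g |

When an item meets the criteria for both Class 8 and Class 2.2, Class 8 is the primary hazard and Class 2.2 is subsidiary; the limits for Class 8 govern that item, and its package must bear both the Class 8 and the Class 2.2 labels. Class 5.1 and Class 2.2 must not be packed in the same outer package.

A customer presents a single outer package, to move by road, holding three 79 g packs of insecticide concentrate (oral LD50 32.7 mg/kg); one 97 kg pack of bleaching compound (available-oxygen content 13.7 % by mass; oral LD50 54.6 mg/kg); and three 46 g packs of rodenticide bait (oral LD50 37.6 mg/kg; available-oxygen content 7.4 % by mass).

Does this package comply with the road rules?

Yes

With oral LD50 32.7 mg/kg (≤ 50 mg/kg), the insecticide concentrate falls in Class 6.1.
The bleaching compound has available-oxygen content 13.7 % by mass, which is ≥ 8.5 % by mass, so it is Class 5.1 (Oxidizer).
Oral LD50 37.6 mg/kg meets the Class 6.1 criterion (Toxic), so the rodenticide bait is Class 6.1.
Class 5.1 quantity: 97 kg.
97 kg ≤ 100 kg (road limit, Class 5.1) — within limit.
Class 6.1 net quantity: (three 79 g packs = 237 g) + (three 46 g packs = 138 g) = 375 g.
375 g is within the road limit of 500 g for Class 6.1.
The segregation rule (Class 5.1 with Class 2.2) does not apply to Class 5.1 with Class 6.1.
Every hazard class is within its road limit and no segregation rule is violated.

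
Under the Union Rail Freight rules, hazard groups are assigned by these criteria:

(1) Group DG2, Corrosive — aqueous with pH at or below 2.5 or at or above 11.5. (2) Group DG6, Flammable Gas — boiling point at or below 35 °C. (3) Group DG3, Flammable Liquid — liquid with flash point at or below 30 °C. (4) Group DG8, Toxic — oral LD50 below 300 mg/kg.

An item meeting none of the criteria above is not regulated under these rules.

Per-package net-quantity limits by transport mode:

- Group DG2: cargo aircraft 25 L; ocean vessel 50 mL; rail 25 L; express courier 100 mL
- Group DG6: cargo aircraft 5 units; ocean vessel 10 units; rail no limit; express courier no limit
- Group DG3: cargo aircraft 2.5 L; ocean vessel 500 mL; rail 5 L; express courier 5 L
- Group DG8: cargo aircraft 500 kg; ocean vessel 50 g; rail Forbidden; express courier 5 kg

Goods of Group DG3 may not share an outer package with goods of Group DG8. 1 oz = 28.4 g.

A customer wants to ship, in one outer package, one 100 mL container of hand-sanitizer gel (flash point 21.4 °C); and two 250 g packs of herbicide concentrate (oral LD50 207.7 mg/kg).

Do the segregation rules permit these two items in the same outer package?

No

With flash point 21.4 °C (≤ 30 °C), the hand-sanitizer gel falls in Group DG3.
With oral LD50 207.7 mg/kg (< 300 mg/kg), the herbicide concentrate falls in Group DG8.
Group DG3 and Group DG8 may not share an outer package.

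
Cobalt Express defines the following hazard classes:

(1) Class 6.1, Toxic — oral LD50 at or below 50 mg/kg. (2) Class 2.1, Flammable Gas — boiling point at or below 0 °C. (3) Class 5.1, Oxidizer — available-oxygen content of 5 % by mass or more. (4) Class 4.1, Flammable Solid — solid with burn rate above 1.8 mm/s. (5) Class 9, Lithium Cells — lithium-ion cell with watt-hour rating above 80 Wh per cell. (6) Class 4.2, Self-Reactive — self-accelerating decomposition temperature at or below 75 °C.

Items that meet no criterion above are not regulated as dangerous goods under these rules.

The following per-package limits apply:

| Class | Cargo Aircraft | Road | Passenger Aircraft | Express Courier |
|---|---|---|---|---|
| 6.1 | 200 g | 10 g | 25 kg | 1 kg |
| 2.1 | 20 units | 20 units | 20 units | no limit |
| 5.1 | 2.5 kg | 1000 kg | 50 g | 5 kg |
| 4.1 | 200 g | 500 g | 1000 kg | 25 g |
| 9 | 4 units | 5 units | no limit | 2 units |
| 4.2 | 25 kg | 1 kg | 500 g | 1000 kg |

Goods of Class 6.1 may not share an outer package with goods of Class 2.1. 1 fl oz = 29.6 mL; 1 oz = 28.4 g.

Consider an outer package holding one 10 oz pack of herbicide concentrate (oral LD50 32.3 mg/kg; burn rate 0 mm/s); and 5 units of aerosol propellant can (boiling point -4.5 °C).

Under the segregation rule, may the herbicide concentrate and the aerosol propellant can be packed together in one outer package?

With oral LD50 32.3 mg/kg (≤ 50 mg/kg), the herbicide concentrate falls in Class 6.1.
The aerosol propellant can has boiling point -4.5 °C, which is ≤ 0 °C, so it is Class 2.1 (Flammable Gas).
Class 6.1 and Class 2.1 may not share an outer package.

No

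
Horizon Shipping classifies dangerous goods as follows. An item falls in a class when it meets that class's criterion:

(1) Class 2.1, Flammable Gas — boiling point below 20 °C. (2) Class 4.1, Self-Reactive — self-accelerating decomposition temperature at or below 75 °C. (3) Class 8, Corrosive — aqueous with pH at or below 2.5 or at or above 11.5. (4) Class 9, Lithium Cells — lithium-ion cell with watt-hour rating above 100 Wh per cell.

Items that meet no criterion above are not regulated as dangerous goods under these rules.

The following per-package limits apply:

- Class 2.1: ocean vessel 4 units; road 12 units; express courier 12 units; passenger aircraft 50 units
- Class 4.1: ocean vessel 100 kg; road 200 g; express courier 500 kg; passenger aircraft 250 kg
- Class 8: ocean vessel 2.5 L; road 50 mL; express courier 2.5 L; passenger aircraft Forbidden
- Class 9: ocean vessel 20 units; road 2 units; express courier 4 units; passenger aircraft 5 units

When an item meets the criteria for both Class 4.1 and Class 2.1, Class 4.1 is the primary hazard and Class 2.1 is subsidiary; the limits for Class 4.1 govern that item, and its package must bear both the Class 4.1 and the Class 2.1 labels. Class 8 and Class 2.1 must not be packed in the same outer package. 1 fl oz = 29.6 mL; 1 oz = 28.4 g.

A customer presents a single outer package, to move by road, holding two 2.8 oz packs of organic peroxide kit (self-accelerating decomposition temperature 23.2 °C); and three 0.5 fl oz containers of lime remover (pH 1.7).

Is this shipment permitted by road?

Yes

Self-accelerating decomposition temperature 23.2 °C meets the Class 4.1 criterion (Self-Reactive), so the organic peroxide kit is Class 4.1.
pH 1.7 meets the Class 8 criterion (Corrosive), so the lime remover is Class 8.
Class 8 quantity: three 0.5 fl oz containers = 44.4 mL.
44.4 mL ≤ 50 mL (road limit, Class 8) — within limit.
Class 4.1 quantity: two 2.8 oz packs = 159.04 g.
That is within the Class 4.1 road limit of 200 g.
The segregation rule (Class 8 with Class 2.1) does not apply to Class 8 with Class 4.1.
Every hazard class is within its road limit and no segregation rule is violated.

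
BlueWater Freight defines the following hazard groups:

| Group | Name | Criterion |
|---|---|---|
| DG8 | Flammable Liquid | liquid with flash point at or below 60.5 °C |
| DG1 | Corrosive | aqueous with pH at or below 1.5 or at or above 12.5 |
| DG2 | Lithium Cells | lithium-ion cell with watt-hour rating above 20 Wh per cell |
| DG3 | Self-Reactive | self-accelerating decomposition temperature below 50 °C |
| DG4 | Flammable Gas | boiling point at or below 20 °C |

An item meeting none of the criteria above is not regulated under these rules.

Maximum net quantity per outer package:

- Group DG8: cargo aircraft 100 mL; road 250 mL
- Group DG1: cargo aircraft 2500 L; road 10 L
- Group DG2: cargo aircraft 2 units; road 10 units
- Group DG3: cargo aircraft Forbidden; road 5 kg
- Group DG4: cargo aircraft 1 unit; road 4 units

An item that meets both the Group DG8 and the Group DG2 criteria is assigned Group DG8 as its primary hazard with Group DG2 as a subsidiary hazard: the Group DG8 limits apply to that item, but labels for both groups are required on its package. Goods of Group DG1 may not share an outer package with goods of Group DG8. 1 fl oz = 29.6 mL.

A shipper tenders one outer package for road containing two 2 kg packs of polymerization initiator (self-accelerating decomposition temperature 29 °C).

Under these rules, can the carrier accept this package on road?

Yes

Polymerization initiator: self-accelerating decomposition temperature 29 °C < 50 °C → Group DG3 (Self-Reactive).
Group DG3 quantity: two 2 kg packs = 4 kg.
4 kg ≤ 5 kg (road limit, Group DG3) — within limit.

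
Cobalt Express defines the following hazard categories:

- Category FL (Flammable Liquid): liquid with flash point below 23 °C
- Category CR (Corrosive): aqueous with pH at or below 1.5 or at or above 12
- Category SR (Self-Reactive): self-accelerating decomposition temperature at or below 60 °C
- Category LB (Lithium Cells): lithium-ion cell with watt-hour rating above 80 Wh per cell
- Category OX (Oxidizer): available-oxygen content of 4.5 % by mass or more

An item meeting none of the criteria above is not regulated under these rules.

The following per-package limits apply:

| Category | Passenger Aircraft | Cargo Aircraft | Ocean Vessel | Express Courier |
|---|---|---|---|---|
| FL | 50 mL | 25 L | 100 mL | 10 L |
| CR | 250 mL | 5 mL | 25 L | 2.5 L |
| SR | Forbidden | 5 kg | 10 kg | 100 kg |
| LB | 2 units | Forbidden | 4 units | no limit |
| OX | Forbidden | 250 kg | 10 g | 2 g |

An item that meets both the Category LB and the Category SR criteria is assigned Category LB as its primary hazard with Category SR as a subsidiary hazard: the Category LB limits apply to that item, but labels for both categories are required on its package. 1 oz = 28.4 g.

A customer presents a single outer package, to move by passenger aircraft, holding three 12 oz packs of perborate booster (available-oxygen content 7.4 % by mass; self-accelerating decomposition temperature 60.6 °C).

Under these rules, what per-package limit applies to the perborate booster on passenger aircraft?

With available-oxygen content 7.4 % by mass (≥ 4.5 % by mass), the perborate booster falls in Category OX.
The passenger aircraft limit for Category OX is Forbidden.

Forbidden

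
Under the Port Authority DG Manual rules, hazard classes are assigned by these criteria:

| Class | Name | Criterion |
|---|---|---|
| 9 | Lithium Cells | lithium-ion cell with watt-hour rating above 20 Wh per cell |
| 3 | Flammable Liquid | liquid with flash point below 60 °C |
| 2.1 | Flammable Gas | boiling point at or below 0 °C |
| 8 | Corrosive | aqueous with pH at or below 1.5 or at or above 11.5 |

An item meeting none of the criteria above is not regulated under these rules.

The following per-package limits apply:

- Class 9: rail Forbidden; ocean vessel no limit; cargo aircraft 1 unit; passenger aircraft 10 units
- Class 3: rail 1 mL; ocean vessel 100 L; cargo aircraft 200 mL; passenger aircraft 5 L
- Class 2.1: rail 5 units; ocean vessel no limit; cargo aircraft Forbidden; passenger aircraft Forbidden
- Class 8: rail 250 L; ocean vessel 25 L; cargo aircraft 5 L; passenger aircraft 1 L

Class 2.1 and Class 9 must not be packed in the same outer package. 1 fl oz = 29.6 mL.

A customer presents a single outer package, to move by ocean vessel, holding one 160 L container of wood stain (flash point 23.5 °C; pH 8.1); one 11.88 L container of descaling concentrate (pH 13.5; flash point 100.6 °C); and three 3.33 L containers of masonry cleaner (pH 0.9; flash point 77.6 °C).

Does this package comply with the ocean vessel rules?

No

Flash point 23.5 °C meets the Class 3 criterion (Flammable Liquid), so the wood stain is Class 3.
Descaling concentrate: pH 13.5 ≥ 11.5 → Class 8 (Corrosive).
The masonry cleaner has pH 0.9, which is ≤ 1.5, so it is Class 8 (Corrosive).
Total Class 8: 11.88 L + (three 3.33 L containers = 9.99 L) = 21.87 L.
That is within the Class 8 ocean vessel limit of 25 L.
Class 3 quantity: 160 L.
160 L > 100 L (ocean vessel limit, Class 3) — over the limit.
The segregation rule (Class 2.1 with Class 9) does not apply to Class 8 with Class 3.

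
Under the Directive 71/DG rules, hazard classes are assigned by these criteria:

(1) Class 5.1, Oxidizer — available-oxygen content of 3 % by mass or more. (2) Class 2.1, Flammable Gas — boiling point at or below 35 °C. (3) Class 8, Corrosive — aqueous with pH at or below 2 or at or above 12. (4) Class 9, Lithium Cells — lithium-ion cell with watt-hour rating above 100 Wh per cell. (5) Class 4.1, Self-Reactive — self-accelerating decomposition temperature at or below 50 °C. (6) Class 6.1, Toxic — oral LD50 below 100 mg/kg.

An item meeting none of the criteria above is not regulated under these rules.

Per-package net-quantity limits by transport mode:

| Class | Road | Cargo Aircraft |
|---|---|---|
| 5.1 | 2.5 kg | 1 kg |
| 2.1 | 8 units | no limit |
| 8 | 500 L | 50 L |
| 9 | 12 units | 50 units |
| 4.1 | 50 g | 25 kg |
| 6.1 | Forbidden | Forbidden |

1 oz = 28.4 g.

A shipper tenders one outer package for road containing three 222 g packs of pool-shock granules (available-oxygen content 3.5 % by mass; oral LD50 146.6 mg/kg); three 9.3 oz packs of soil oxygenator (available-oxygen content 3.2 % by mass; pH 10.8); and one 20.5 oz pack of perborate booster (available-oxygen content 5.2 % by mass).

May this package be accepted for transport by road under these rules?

With available-oxygen content 3.5 % by mass (≥ 3 % by mass), the pool-shock granules fall in Class 5.1.
With available-oxygen content 3.2 % by mass (≥ 3 % by mass), the soil oxygenator falls in Class 5.1.
The perborate booster has available-oxygen content 5.2 % by mass, which is ≥ 3 % by mass, so it is Class 5.1 (Oxidizer).
Class 5.1 net quantity: (three 222 g packs = 666 g) + (three 9.3 oz packs = 792.36 g) + (one 20.5 oz pack = 582.2 g) = 2040.56 g.
2040.56 g ≤ 2.5 kg (road limit, Class 5.1) — within limit.

Yes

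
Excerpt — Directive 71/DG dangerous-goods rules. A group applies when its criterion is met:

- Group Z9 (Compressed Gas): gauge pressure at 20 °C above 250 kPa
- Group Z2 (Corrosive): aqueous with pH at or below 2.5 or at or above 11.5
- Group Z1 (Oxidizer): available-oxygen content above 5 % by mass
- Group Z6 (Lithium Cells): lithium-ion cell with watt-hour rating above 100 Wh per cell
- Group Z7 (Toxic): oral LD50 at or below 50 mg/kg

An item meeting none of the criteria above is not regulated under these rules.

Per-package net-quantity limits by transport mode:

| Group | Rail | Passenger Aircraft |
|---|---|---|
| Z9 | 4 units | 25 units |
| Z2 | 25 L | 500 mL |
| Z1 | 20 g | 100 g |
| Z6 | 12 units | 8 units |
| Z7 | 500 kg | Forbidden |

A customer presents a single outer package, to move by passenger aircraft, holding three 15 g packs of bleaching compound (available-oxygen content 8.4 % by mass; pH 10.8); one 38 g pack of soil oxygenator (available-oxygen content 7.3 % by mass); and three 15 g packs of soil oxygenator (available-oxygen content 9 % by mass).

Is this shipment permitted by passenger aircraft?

Bleaching compound: available-oxygen content 8.4 % by mass > 5 % by mass → Group Z1 (Oxidizer).
The soil oxygenator has available-oxygen content 7.3 % by mass, which is > 5 % by mass, so it is Group Z1 (Oxidizer).
The soil oxygenator has available-oxygen content 9 % by mass, which is > 5 % by mass, so it is Group Z1 (Oxidizer).
Total Group Z1: (three 15 g packs = 45 g) + 38 g + (three 15 g packs = 45 g) = 128 g.
128 g > 100 g (passenger aircraft limit, Group Z1) — over the limit.

No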